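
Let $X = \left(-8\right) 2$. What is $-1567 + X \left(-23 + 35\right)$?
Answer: $-1759$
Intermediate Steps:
$X = -16$
$-1567 + X \left(-23 + 35\right) = -1567 - 16 \left(-23 + 35\right) = -1567 - 192 = -1759$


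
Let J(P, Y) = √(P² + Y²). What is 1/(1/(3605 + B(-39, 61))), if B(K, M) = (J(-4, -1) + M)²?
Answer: 7343 + 122*√17 ≈ 7846.0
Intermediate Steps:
B(K, M) = (M + √17)² (B(K, M) = (√((-4)² + (-1)²) + M)² = (√(16 + 1) + M)² = (√17 + M)² = (M + √17)²)
1/(1/(3605 + B(-39, 61))) = 1/(1/(3605 + (61 + √17)²)) = 3605 + (61 + √17)²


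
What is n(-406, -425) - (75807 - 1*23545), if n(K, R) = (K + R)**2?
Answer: 638299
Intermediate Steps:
n(-406, -425) - (75807 - 1*23545) = (-406 - 425)**2 - (75807 - 1*23545) = (-831)**2 - (75807 - 23545) = 690561 - 1*52262 = 690561 - 52262 = 638299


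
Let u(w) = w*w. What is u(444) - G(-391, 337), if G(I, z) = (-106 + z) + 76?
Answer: 196829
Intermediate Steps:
G(I, z) = -30 + z
u(w) = w**2
u(444) - G(-391, 337) = 444**2 - (-30 + 337) = 197136 - 1*307 = 197136 - 307 = 196829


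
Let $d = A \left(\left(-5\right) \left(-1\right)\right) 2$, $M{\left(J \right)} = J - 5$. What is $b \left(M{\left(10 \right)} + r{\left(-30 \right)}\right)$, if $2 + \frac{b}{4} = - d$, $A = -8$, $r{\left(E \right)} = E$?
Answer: $-7800$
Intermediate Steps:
$M{\left(J \right)} = -5 + J$ ($M{\left(J \right)} = J - 5 = -5 + J$)
$d = -80$ ($d = - 8 \left(\left(-5\right) \left(-1\right)\right) 2 = \left(-8\right) 5 \cdot 2 = \left(-40\right) 2 = -80$)
$b = 312$ ($b = -8 + 4 \left(\left(-1\right) \left(-80\right)\right) = -8 + 4 \cdot 80 = -8 + 320 = 312$)
$b \left(M{\left(10 \right)} + r{\left(-30 \right)}\right) = 312 \left(\left(-5 + 10\right) - 30\right) = 312 \left(5 - 30\right) = 312 \left(-25\right) = -7800$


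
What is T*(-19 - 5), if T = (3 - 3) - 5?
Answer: 120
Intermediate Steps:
T = -5 (T = 0 - 5 = -5)
T*(-19 - 5) = -5*(-19 - 5) = -5*(-24) = 120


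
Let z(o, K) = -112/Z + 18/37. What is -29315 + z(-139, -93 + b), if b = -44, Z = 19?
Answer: -20612247/703 ≈ -29320.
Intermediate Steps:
z(o, K) = -3802/703 (z(o, K) = -112/19 + 18/37 = -3802/703)
-29315 + z(-139, -93 + b) = -29315 - 3802/703 = -20612247/703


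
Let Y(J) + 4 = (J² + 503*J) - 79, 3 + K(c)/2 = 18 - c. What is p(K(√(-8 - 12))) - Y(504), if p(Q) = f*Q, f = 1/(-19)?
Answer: -9641485/19 + 4*I*√5/19 ≈ -5.0745e+5 + 0.47075*I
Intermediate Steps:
f = -1/19 ≈ -0.052632
K(c) = 30 - 2*c (K(c) = -6 + 2*(18 - c) = -6 + (36 - 2*c) = 30 - 2*c)
p(Q) = -Q/19
Y(J) = -83 + J² + 503*J (Y(J) = -4 + ((J² + 503*J) - 79) = -4 + (-79 + J² + 503*J) = -83 + J² + 503*J)
p(K(√(-8 - 12))) - Y(504) = -(30 - 2*√(-8 - 12))/19 - (-83 + 504² + 503*504) = -(30 - 4*I*√5)/19 - (-83 + 254016 + 253512) = -(30 - 4*I*√5)/19 - 1*507445 = -(30 - 4*I*√5)/19 - 507445 = (-30/19 + 4*I*√5/19) - 507445 = -9641485/19 + 4*I*√5/19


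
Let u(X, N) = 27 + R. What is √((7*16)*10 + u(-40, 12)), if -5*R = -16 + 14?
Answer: √28685/5 ≈ 33.873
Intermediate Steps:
R = ⅖ (R = -(-16 + 14)/5 = -⅕*(-2) = ⅖ ≈ 0.40000)
u(X, N) = 137/5 (u(X, N) = 27 + ⅖ = 137/5)
√((7*16)*10 + u(-40, 12)) = √((7*16)*10 + 137/5) = √(112*10 + 137/5) = √(1120 + 137/5) = √(5737/5) = √28685/5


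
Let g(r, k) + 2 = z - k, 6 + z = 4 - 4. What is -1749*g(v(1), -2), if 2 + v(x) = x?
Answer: 10494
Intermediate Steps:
v(x) = -2 + x
z = -6 (z = -6 + (4 - 4) = -6 + 0 = -6)
g(r, k) = -8 - k (g(r, k) = -2 + (-6 - k) = -8 - k)
-1749*g(v(1), -2) = -1749*(-8 - 1*(-2)) = -1749*(-8 + 2) = -1749*(-6) = 10494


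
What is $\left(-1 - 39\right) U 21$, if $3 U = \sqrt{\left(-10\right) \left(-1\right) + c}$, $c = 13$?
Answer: $- 280 \sqrt{23} \approx -1342.8$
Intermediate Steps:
$U = \frac{\sqrt{23}}{3}$ ($U = \frac{\sqrt{\left(-10\right) \left(-1\right) + 13}}{3} = \frac{\sqrt{10 + 13}}{3} = \frac{\sqrt{23}}{3} \approx 1.5986$)
$\left(-1 - 39\right) U 21 = \left(-1 - 39\right) \frac{\sqrt{23}}{3} \cdot 21 = - 40 \frac{\sqrt{23}}{3} \cdot 21 = - \frac{40 \sqrt{23}}{3} \cdot 21 = - 280 \sqrt{23}$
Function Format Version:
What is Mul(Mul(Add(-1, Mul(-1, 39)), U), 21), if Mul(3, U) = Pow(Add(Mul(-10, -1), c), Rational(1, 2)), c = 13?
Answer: Mul(-280, Pow(23, Rational(1, 2))) ≈ -1342.8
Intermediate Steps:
U = Mul(Rational(1, 3), Pow(23, Rational(1, 2))) (U = Mul(Rational(1, 3), Pow(Add(Mul(-10, -1), 13), Rational(1, 2))) = Mul(Rational(1, 3), Pow(Add(10, 13), Rational(1, 2))) = Mul(Rational(1, 3), Pow(23, Rational(1, 2))) ≈ 1.5986)
Mul(Mul(Add(-1, Mul(-1, 39)), U), 21) = Mul(Mul(Add(-1, Mul(-1, 39)), Mul(Rational(1, 3), Pow(23, Rational(1, 2)))), 21) = Mul(Mul(Add(-1, -39), Mul(Rational(1, 3), Pow(23, Rational(1, 2)))), 21) = Mul(Mul(-40, Mul(Rational(1, 3), Pow(23, Rational(1, 2)))), 21) = Mul(Mul(Rational(-40, 3), Pow(23, Rational(1, 2))), 21) = Mul(-280, Pow(23, Rational(1, 2)))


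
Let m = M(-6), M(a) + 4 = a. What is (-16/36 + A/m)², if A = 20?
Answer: 484/81 ≈ 5.9753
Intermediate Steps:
M(a) = -4 + a
m = -10 (m = -4 - 6 = -10)
(-16/36 + A/m)² = (-16/36 + 20/(-10))² = (-16*1/36 + 20*(-⅒))² = (-4/9 - 2)² = (-22/9)² = 484/81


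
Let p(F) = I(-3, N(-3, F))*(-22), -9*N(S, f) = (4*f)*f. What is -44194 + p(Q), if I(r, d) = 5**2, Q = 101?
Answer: -44744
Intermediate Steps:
N(S, f) = -4*f**2/9 (N(S, f) = -4*f*f/9 = -4*f**2/9)
I(r, d) = 25
p(F) = -550 (p(F) = 25*(-22) = -550)
-44194 + p(Q) = -44194 - 550 = -44744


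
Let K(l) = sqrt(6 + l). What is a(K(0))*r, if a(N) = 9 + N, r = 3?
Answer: 27 + 3*sqrt(6) ≈ 34.348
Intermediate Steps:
a(K(0))*r = (9 + sqrt(6 + 0))*3 = (9 + sqrt(6))*3 = 27 + 3*sqrt(6)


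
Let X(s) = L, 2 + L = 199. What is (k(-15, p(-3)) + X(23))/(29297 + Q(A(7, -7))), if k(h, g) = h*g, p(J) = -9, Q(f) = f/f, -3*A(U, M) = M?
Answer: 166/14649 ≈ 0.011332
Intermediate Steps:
L = 197 (L = -2 + 199 = 197)
A(U, M) = -M/3
Q(f) = 1
k(h, g) = g*h
X(s) = 197
(k(-15, p(-3)) + X(23))/(29297 + Q(A(7, -7))) = (-9*(-15) + 197)/(29297 + 1) = (135 + 197)/29298 = 332*(1/29298) = 166/14649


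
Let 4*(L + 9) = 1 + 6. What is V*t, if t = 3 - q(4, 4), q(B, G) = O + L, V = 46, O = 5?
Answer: 483/2 ≈ 241.50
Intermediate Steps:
L = -29/4 (L = -9 + (1 + 6)/4 = -9 + (1/4)*7 = -9 + 7/4 = -29/4 ≈ -7.2500)
q(B, G) = -9/4 (q(B, G) = 5 - 29/4 = -9/4)
t = 21/4 (t = 3 - 1*(-9/4) = 3 + 9/4 = 21/4 ≈ 5.2500)
V*t = 46*(21/4) = 483/2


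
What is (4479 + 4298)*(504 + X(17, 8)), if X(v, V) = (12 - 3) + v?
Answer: 4651810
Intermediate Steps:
X(v, V) = 9 + v
(4479 + 4298)*(504 + X(17, 8)) = (4479 + 4298)*(504 + (9 + 17)) = 8777*(504 + 26) = 8777*530 = 4651810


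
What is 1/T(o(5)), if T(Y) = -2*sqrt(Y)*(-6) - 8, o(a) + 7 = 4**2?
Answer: 1/28 ≈ 0.035714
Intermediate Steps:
o(a) = 9 (o(a) = -7 + 4**2 = -7 + 16 = 9)
T(Y) = -8 + 12*sqrt(Y) (T(Y) = 12*sqrt(Y) - 8 = -8 + 12*sqrt(Y))
1/T(o(5)) = 1/(-8 + 12*sqrt(9)) = 1/(-8 + 12*3) = 1/(-8 + 36) = 1/28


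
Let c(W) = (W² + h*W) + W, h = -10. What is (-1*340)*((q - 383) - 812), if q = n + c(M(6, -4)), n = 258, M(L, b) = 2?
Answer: 323340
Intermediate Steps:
c(W) = W² - 9*W (c(W) = (W² - 10*W) + W = W² - 9*W)
q = 244 (q = 258 + 2*(-9 + 2) = 258 + 2*(-7) = 258 - 14 = 244)
(-1*340)*((q - 383) - 812) = (-1*340)*((244 - 383) - 812) = -340*(-139 - 812) = -340*(-951) = 323340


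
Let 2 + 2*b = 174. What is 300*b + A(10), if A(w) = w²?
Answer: 25900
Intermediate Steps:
b = 86 (b = -1 + (½)*174 = -1 + 87 = 86)
300*b + A(10) = 300*86 + 10² = 25800 + 100 = 25900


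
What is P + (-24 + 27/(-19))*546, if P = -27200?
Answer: -780518/19 ≈ -41080.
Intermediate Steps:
P + (-24 + 27/(-19))*546 = -27200 + (-24 + 27/(-19))*546 = -27200 + (-24 + 27*(-1/19))*546 = -27200 + (-24 - 27/19)*546 = -27200 - 483/19*546 = -27200 - 263718/19 = -780518/19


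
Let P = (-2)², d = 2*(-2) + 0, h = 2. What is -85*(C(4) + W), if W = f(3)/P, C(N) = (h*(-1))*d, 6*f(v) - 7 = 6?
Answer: -17425/24 ≈ -726.04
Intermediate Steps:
f(v) = 13/6 (f(v) = 7/6 + (⅙)*6 = 7/6 + 1 = 13/6)
d = -4 (d = -4 + 0 = -4)
P = 4
C(N) = 8 (C(N) = (2*(-1))*(-4) = -2*(-4) = 8)
W = 13/24 (W = (13/6)/4 = (13/6)*(¼) = 13/24 ≈ 0.54167)
-85*(C(4) + W) = -85*(8 + 13/24) = -85*205/24 = -17425/24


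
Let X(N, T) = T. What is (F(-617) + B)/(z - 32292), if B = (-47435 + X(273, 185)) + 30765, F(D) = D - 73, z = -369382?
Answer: 17175/401674 ≈ 0.042759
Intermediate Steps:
F(D) = -73 + D
B = -16485 (B = (-47435 + 185) + 30765 = -47250 + 30765 = -16485)
(F(-617) + B)/(z - 32292) = ((-73 - 617) - 16485)/(-369382 - 32292) = (-690 - 16485)/(-401674) = -17175*(-1/401674) = 17175/401674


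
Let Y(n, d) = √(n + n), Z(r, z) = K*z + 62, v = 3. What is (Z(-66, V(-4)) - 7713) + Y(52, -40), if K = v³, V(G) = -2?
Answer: -7705 + 2*√26 ≈ -7694.8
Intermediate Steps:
K = 27 (K = 3³ = 27)
Z(r, z) = 62 + 27*z (Z(r, z) = 27*z + 62 = 62 + 27*z)
Y(n, d) = √2*√n (Y(n, d) = √(2*n) = √2*√n)
(Z(-66, V(-4)) - 7713) + Y(52, -40) = ((62 + 27*(-2)) - 7713) + √2*√52 = ((62 - 54) - 7713) + √2*(2*√13) = (8 - 7713) + 2*√26 = -7705 + 2*√26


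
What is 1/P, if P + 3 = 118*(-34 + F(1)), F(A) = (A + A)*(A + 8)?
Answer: -1/1891 ≈ -0.00052882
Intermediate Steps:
F(A) = 2*A*(8 + A) (F(A) = (2*A)*(8 + A) = 2*A*(8 + A))
P = -1891 (P = -3 + 118*(-34 + 2*1*(8 + 1)) = -3 + 118*(-34 + 2*1*9) = -3 + 118*(-34 + 18) = -3 + 118*(-16) = -3 - 1888 = -1891)
1/P = 1/(-1891) = -1/1891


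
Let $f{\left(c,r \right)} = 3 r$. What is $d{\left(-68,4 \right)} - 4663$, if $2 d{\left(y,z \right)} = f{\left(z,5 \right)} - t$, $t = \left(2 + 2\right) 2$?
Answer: $- \frac{9319}{2} \approx -4659.5$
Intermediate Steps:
$t = 8$ ($t = 4 \cdot 2 = 8$)
$d{\left(y,z \right)} = \frac{7}{2}$ ($d{\left(y,z \right)} = \frac{3 \cdot 5 - 8}{2} = \frac{15 - 8}{2} = \frac{1}{2} \cdot 7 = \frac{7}{2}$)
$d{\left(-68,4 \right)} - 4663 = \frac{7}{2} - 4663 = - \frac{9319}{2}$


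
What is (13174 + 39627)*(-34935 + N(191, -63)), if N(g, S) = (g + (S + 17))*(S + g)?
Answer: -864616375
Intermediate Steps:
N(g, S) = (S + g)*(17 + S + g) (N(g, S) = (g + (17 + S))*(S + g) = (17 + S + g)*(S + g) = (S + g)*(17 + S + g))
(13174 + 39627)*(-34935 + N(191, -63)) = (13174 + 39627)*(-34935 + ((-63)² + 191² + 17*(-63) + 17*191 + 2*(-63)*191)) = 52801*(-34935 + (3969 + 36481 - 1071 + 3247 - 24066)) = 52801*(-34935 + 18560) = 52801*(-16375) = -864616375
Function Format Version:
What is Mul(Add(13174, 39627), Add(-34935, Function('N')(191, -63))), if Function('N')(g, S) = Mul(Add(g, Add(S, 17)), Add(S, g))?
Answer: -864616375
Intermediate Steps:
Function('N')(g, S) = Mul(Add(S, g), Add(17, S, g)) (Function('N')(g, S) = Mul(Add(g, Add(17, S)), Add(S, g)) = Mul(Add(17, S, g), Add(S, g)) = Mul(Add(S, g), Add(17, S, g)))
Mul(Add(13174, 39627), Add(-34935, Function('N')(191, -63))) = Mul(Add(13174, 39627), Add(-34935, Add(Pow(-63, 2), Pow(191, 2), Mul(17, -63), Mul(17, 191), Mul(2, -63, 191)))) = Mul(52801, Add(-34935, Add(3969, 36481, -1071, 3247, -24066))) = Mul(52801, Add(-34935, 18560)) = Mul(52801, -16375) = -864616375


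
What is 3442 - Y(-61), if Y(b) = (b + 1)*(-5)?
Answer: 3142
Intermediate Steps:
Y(b) = -5 - 5*b (Y(b) = (1 + b)*(-5) = -5 - 5*b)
3442 - Y(-61) = 3442 - (-5 - 5*(-61)) = 3442 - (-5 + 305) = 3442 - 1*300 = 3442 - 300 = 3142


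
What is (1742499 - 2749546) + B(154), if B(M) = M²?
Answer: -983331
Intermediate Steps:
(1742499 - 2749546) + B(154) = (1742499 - 2749546) + 154² = -1007047 + 23716 = -983331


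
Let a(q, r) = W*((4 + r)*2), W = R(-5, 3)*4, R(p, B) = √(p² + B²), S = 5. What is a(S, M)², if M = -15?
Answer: 263296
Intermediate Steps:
R(p, B) = √(B² + p²)
W = 4*√34 (W = √(3² + (-5)²)*4 = √(9 + 25)*4 = √34*4 = 4*√34 ≈ 23.324)
a(q, r) = 4*√34*(8 + 2*r) (a(q, r) = (4*√34)*((4 + r)*2) = (4*√34)*(8 + 2*r) = 4*√34*(8 + 2*r))
a(S, M)² = (8*√34*(4 - 15))² = (8*√34*(-11))² = (-88*√34)² = 263296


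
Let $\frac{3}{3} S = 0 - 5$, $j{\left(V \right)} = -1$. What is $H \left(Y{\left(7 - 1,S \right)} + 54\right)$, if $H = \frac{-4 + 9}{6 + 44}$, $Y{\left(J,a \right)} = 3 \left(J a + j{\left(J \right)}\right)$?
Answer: $- \frac{39}{10} \approx -3.9$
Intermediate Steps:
$S = -5$ ($S = 0 - 5 = -5$)
$Y{\left(J,a \right)} = -3 + 3 J a$ ($Y{\left(J,a \right)} = 3 \left(J a - 1\right) = 3 \left(-1 + J a\right) = -3 + 3 J a$)
$H = \frac{1}{10}$ ($H = \frac{5}{50} = 5 \cdot \frac{1}{50} = \frac{1}{10} \approx 0.1$)
$H \left(Y{\left(7 - 1,S \right)} + 54\right) = \frac{\left(-3 + 3 \left(7 - 1\right) \left(-5\right)\right) + 54}{10} = \frac{\left(-3 + 3 \cdot 6 \left(-5\right)\right) + 54}{10} = \frac{\left(-3 - 90\right) + 54}{10} = \frac{-93 + 54}{10} = \frac{1}{10} \left(-39\right) = - \frac{39}{10}$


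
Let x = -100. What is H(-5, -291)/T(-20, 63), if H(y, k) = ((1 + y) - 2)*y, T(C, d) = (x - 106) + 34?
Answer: -15/86 ≈ -0.17442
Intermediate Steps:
T(C, d) = -172 (T(C, d) = (-100 - 106) + 34 = -206 + 34 = -172)
H(y, k) = y*(-1 + y) (H(y, k) = (-1 + y)*y = y*(-1 + y))
H(-5, -291)/T(-20, 63) = -5*(-1 - 5)/(-172) = -5*(-6)*(-1/172) = 30*(-1/172) = -15/86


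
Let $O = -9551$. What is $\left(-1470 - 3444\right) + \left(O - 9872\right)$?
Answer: $-24337$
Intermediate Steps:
$\left(-1470 - 3444\right) + \left(O - 9872\right) = \left(-1470 - 3444\right) - 19423 = -4914 - 19423 = -24337$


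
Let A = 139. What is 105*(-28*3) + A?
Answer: -8681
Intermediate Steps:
105*(-28*3) + A = 105*(-28*3) + 139 = 105*(-84) + 139 = -8820 + 139 = -8681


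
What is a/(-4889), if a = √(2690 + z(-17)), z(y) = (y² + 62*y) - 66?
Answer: -13*√11/4889 ≈ -0.0088190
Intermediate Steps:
z(y) = -66 + y² + 62*y
a = 13*√11 (a = √(2690 + (-66 + (-17)² + 62*(-17))) = √(2690 + (-66 + 289 - 1054)) = √(2690 - 831) = √1859 = 13*√11 ≈ 43.116)
a/(-4889) = (13*√11)/(-4889) = (13*√11)*(-1/4889) = -13*√11/4889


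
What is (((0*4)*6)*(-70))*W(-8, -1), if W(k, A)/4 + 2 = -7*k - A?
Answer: 0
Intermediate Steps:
W(k, A) = -8 - 28*k - 4*A (W(k, A) = -8 + 4*(-7*k - A) = -8 + 4*(-A - 7*k) = -8 + (-28*k - 4*A) = -8 - 28*k - 4*A)
(((0*4)*6)*(-70))*W(-8, -1) = (((0*4)*6)*(-70))*(-8 - 28*(-8) - 4*(-1)) = ((0*6)*(-70))*(-8 + 224 + 4) = (0*(-70))*220 = 0*220 = 0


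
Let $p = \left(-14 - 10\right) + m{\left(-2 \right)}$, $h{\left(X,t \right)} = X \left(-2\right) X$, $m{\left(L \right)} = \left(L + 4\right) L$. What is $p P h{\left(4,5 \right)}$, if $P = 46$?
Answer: $41216$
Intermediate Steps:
$m{\left(L \right)} = L \left(4 + L\right)$ ($m{\left(L \right)} = \left(4 + L\right) L = L \left(4 + L\right)$)
$h{\left(X,t \right)} = - 2 X^{2}$ ($h{\left(X,t \right)} = - 2 X X = - 2 X^{2}$)
$p = -28$ ($p = \left(-14 - 10\right) - 2 \left(4 - 2\right) = -24 - 4 = -28$)
$p P h{\left(4,5 \right)} = \left(-28\right) 46 \left(- 2 \cdot 4^{2}\right) = - 1288 \left(\left(-2\right) 16\right) = \left(-1288\right) \left(-32\right) = 41216$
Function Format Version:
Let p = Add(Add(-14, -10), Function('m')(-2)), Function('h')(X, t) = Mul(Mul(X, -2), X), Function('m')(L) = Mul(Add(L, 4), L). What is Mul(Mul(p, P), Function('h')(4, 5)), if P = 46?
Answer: 41216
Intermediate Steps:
Function('m')(L) = Mul(L, Add(4, L)) (Function('m')(L) = Mul(Add(4, L), L) = Mul(L, Add(4, L)))
Function('h')(X, t) = Mul(-2, Pow(X, 2)) (Function('h')(X, t) = Mul(Mul(-2, X), X) = Mul(-2, Pow(X, 2)))
p = -28 (p = Add(Add(-14, -10), Mul(-2, Add(4, -2))) = Add(-24, Mul(-2, 2)) = Add(-24, -4) = -28)
Mul(Mul(p, P), Function('h')(4, 5)) = Mul(Mul(-28, 46), Mul(-2, Pow(4, 2))) = Mul(-1288, Mul(-2, 16)) = Mul(-1288, -32) = 41216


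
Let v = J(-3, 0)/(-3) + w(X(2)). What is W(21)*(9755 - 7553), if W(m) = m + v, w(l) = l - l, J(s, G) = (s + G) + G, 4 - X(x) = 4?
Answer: 48444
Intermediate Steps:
X(x) = 0 (X(x) = 4 - 1*4 = 4 - 4 = 0)
J(s, G) = s + 2*G (J(s, G) = (G + s) + G = s + 2*G)
w(l) = 0
v = 1 (v = (-3 + 2*0)/(-3) + 0 = -(-3 + 0)/3 + 0 = -1/3*(-3) + 0 = 1 + 0 = 1)
W(m) = 1 + m (W(m) = m + 1 = 1 + m)
W(21)*(9755 - 7553) = (1 + 21)*(9755 - 7553) = 22*2202 = 48444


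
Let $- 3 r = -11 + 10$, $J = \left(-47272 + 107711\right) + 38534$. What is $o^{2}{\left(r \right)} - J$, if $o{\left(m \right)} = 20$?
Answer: $-98573$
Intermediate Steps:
$J = 98973$ ($J = 60439 + 38534 = 98973$)
$r = \frac{1}{3}$ ($r = - \frac{-11 + 10}{3} = \left(- \frac{1}{3}\right) \left(-1\right) = \frac{1}{3} \approx 0.33333$)
$o^{2}{\left(r \right)} - J = 20^{2} - 98973 = 400 - 98973 = -98573$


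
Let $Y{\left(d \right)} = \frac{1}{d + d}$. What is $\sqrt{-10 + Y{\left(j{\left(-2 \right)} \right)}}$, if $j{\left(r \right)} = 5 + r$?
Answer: $\frac{i \sqrt{354}}{6} \approx 3.1358 i$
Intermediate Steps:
$Y{\left(d \right)} = \frac{1}{2 d}$
$\sqrt{-10 + Y{\left(j{\left(-2 \right)} \right)}} = \sqrt{-10 + \frac{1}{2 \left(5 - 2\right)}} = \sqrt{-10 + \frac{1}{2 \cdot 3}} = \sqrt{-10 + \frac{1}{2} \cdot \frac{1}{3}} = \sqrt{-10 + \frac{1}{6}} = \sqrt{- \frac{59}{6}} = \frac{i \sqrt{354}}{6}$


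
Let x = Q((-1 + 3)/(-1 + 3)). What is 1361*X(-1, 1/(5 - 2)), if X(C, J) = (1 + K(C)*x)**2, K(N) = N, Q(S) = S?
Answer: 0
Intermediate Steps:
x = 1 (x = (-1 + 3)/(-1 + 3) = 2/2 = 2*(1/2) = 1)
X(C, J) = (1 + C)**2 (X(C, J) = (1 + C*1)**2 = (1 + C)**2)
1361*X(-1, 1/(5 - 2)) = 1361*(1 - 1)**2 = 1361*0**2 = 1361*0 = 0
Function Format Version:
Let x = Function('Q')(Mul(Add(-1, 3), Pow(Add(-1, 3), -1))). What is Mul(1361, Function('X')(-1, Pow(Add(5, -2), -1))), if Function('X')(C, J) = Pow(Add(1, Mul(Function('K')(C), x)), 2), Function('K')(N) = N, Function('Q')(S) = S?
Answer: 0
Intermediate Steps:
x = 1 (x = Mul(Add(-1, 3), Pow(Add(-1, 3), -1)) = Mul(2, Pow(2, -1)) = Mul(2, Rational(1, 2)) = 1)
Function('X')(C, J) = Pow(Add(1, C), 2) (Function('X')(C, J) = Pow(Add(1, Mul(C, 1)), 2) = Pow(Add(1, C), 2))
Mul(1361, Function('X')(-1, Pow(Add(5, -2), -1))) = Mul(1361, Pow(Add(1, -1), 2)) = Mul(1361, Pow(0, 2)) = Mul(1361, 0) = 0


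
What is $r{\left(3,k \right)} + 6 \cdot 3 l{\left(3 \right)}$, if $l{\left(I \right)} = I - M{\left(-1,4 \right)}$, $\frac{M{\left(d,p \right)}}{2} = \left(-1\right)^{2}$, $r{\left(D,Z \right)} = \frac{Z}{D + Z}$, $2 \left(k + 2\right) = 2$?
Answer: $\frac{35}{2} \approx 17.5$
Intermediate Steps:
$k = -1$ ($k = -2 + \frac{1}{2} \cdot 2 = -2 + 1 = -1$)
$M{\left(d,p \right)} = 2$ ($M{\left(d,p \right)} = 2 \left(-1\right)^{2} = 2 \cdot 1 = 2$)
$l{\left(I \right)} = -2 + I$ ($l{\left(I \right)} = I - 2 = -2 + I$)
$r{\left(3,k \right)} + 6 \cdot 3 l{\left(3 \right)} = - \frac{1}{3 - 1} + 6 \cdot 3 \left(-2 + 3\right) = - \frac{1}{2} + 18 \cdot 1 = \left(-1\right) \frac{1}{2} + 18 = - \frac{1}{2} + 18 = \frac{35}{2}$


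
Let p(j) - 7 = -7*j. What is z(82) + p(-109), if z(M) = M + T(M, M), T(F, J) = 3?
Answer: 855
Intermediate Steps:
z(M) = 3 + M (z(M) = M + 3 = 3 + M)
p(j) = 7 - 7*j
z(82) + p(-109) = (3 + 82) + (7 - 7*(-109)) = 85 + (7 + 763) = 85 + 770 = 855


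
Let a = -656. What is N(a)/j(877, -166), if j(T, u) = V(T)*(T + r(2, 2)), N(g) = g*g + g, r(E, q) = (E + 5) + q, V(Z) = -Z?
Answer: -214840/388511 ≈ -0.55298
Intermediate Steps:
r(E, q) = 5 + E + q (r(E, q) = (5 + E) + q = 5 + E + q)
N(g) = g + g**2 (N(g) = g**2 + g = g + g**2)
j(T, u) = -T*(9 + T) (j(T, u) = (-T)*(T + (5 + 2 + 2)) = (-T)*(T + 9) = (-T)*(9 + T) = -T*(9 + T))
N(a)/j(877, -166) = (-656*(1 - 656))/((-1*877*(9 + 877))) = (-656*(-655))/((-1*877*886)) = 429680/(-777022) = 429680*(-1/777022) = -214840/388511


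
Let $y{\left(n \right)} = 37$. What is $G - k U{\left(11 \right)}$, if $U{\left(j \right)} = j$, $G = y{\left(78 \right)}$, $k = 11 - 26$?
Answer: $202$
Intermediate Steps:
$k = -15$ ($k = 11 - 26 = -15$)
$G = 37$
$G - k U{\left(11 \right)} = 37 - \left(-15\right) 11 = 37 - -165 = 37 + 165 = 202$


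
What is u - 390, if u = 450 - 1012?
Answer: -952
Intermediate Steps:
u = -562
u - 390 = -562 - 390 = -952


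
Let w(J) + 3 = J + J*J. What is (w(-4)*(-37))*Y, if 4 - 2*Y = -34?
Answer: -6327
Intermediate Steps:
Y = 19 (Y = 2 - 1/2*(-34) = 2 + 17 = 19)
w(J) = -3 + J + J**2 (w(J) = -3 + (J + J*J) = -3 + (J + J**2) = -3 + J + J**2)
(w(-4)*(-37))*Y = ((-3 - 4 + (-4)**2)*(-37))*19 = ((-3 - 4 + 16)*(-37))*19 = (9*(-37))*19 = -333*19 = -6327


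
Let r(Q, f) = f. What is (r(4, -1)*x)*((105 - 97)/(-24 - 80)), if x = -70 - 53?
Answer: -123/13 ≈ -9.4615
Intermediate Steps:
x = -123
(r(4, -1)*x)*((105 - 97)/(-24 - 80)) = (-1*(-123))*((105 - 97)/(-24 - 80)) = 123*(8/(-104)) = 123*(8*(-1/104)) = 123*(-1/13) = -123/13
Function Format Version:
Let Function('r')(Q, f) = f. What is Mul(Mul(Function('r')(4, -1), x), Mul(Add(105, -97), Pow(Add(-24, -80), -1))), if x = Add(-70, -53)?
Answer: Rational(-123, 13) ≈ -9.4615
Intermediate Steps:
x = -123
Mul(Mul(Function('r')(4, -1), x), Mul(Add(105, -97), Pow(Add(-24, -80), -1))) = Mul(Mul(-1, -123), Mul(Add(105, -97), Pow(Add(-24, -80), -1))) = Mul(123, Mul(8, Pow(-104, -1))) = Mul(123, Mul(8, Rational(-1, 104))) = Mul(123, Rational(-1, 13)) = Rational(-123, 13)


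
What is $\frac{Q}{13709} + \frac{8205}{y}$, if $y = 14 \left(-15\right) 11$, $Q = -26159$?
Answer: $- \frac{11527309}{2111186} \approx -5.4601$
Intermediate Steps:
$y = -2310$ ($y = \left(-210\right) 11 = -2310$)
$\frac{Q}{13709} + \frac{8205}{y} = - \frac{26159}{13709} + \frac{8205}{-2310} = \left(-26159\right) \frac{1}{13709} + 8205 \left(- \frac{1}{2310}\right) = - \frac{26159}{13709} - \frac{547}{154} = - \frac{11527309}{2111186}$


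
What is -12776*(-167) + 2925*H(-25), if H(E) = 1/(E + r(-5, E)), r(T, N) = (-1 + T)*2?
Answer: 78939979/37 ≈ 2.1335e+6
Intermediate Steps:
r(T, N) = -2 + 2*T
H(E) = 1/(-12 + E) (H(E) = 1/(E + (-2 + 2*(-5))) = 1/(E + (-2 - 10)) = 1/(E - 12) = 1/(-12 + E))
-12776*(-167) + 2925*H(-25) = -12776*(-167) + 2925/(-12 - 25) = 2133592 + 2925/(-37) = 2133592 + 2925*(-1/37) = 2133592 - 2925/37 = 78939979/37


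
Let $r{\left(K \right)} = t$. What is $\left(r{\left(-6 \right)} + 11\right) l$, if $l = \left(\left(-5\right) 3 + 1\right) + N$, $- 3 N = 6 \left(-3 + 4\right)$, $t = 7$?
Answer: $-288$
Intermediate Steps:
$r{\left(K \right)} = 7$
$N = -2$ ($N = - \frac{6 \left(-3 + 4\right)}{3} = - \frac{6 \cdot 1}{3} = \left(- \frac{1}{3}\right) 6 = -2$)
$l = -16$ ($l = \left(\left(-5\right) 3 + 1\right) - 2 = \left(-15 + 1\right) - 2 = -14 - 2 = -16$)
$\left(r{\left(-6 \right)} + 11\right) l = \left(7 + 11\right) \left(-16\right) = 18 \left(-16\right) = -288$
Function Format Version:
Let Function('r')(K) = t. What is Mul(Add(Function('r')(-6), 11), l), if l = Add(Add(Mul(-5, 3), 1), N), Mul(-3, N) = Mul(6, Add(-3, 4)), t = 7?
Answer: -288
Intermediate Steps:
Function('r')(K) = 7
N = -2 (N = Mul(Rational(-1, 3), Mul(6, Add(-3, 4))) = Mul(Rational(-1, 3), Mul(6, 1)) = Mul(Rational(-1, 3), 6) = -2)
l = -16 (l = Add(Add(Mul(-5, 3), 1), -2) = Add(Add(-15, 1), -2) = Add(-14, -2) = -16)
Mul(Add(Function('r')(-6), 11), l) = Mul(Add(7, 11), -16) = Mul(18, -16) = -288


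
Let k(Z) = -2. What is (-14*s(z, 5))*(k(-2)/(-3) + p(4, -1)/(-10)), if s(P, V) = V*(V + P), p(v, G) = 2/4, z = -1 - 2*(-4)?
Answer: -518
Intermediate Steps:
z = 7 (z = -1 + 8 = 7)
p(v, G) = 1/2 (p(v, G) = 2*(1/4) = 1/2)
s(P, V) = V*(P + V)
(-14*s(z, 5))*(k(-2)/(-3) + p(4, -1)/(-10)) = (-70*(7 + 5))*(-2/(-3) + (1/2)/(-10)) = (-70*12)*(-2*(-1/3) + (1/2)*(-1/10)) = (-14*60)*(2/3 - 1/20) = -840*37/60 = -518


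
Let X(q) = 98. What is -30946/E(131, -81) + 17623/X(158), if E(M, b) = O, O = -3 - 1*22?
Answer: 3473283/2450 ≈ 1417.7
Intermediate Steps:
O = -25 (O = -3 - 22 = -25)
E(M, b) = -25
-30946/E(131, -81) + 17623/X(158) = -30946/(-25) + 17623/98 = -30946*(-1/25) + 17623*(1/98) = 30946/25 + 17623/98 = 3473283/2450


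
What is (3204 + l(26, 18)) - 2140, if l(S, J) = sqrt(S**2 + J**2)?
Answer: 1064 + 10*sqrt(10) ≈ 1095.6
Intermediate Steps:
l(S, J) = sqrt(J**2 + S**2)
(3204 + l(26, 18)) - 2140 = (3204 + sqrt(18**2 + 26**2)) - 2140 = (3204 + sqrt(324 + 676)) - 2140 = (3204 + sqrt(1000)) - 2140 = (3204 + 10*sqrt(10)) - 2140 = 1064 + 10*sqrt(10)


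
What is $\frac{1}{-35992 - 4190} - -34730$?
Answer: $\frac{1395520859}{40182} \approx 34730.0$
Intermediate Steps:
$\frac{1}{-35992 - 4190} - -34730 = \frac{1}{-35992 - 4190} + 34730 = \frac{1}{-40182} + 34730 = - \frac{1}{40182} + 34730 = \frac{1395520859}{40182}$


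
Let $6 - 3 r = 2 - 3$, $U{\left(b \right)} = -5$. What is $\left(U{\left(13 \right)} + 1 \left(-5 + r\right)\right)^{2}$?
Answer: $\frac{529}{9} \approx 58.778$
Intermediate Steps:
$r = \frac{7}{3}$ ($r = 2 - \frac{2 - 3}{3} = 2 - - \frac{1}{3} = 2 + \frac{1}{3} = \frac{7}{3} \approx 2.3333$)
$\left(U{\left(13 \right)} + 1 \left(-5 + r\right)\right)^{2} = \left(-5 + 1 \left(-5 + \frac{7}{3}\right)\right)^{2} = \left(-5 + 1 \left(- \frac{8}{3}\right)\right)^{2} = \left(-5 - \frac{8}{3}\right)^{2} = \left(- \frac{23}{3}\right)^{2} = \frac{529}{9}$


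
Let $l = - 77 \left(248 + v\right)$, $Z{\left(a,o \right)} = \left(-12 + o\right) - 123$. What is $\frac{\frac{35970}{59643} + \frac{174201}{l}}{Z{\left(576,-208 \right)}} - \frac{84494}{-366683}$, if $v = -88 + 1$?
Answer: $\frac{8358329884690427}{30998431716423633} \approx 0.26964$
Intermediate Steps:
$v = -87$
$Z{\left(a,o \right)} = -135 + o$
$l = -12397$ ($l = - 77 \left(248 - 87\right) = \left(-77\right) 161 = -12397$)
$\frac{\frac{35970}{59643} + \frac{174201}{l}}{Z{\left(576,-208 \right)}} - \frac{84494}{-366683} = \frac{\frac{35970}{59643} + \frac{174201}{-12397}}{-135 - 208} - \frac{84494}{-366683} = \frac{35970 \cdot \frac{1}{59643} + 174201 \left(- \frac{1}{12397}\right)}{-343} - - \frac{84494}{366683} = \left(\frac{11990}{19881} - \frac{174201}{12397}\right) \left(- \frac{1}{343}\right) + \frac{84494}{366683} = \left(- \frac{3314650051}{246464757}\right) \left(- \frac{1}{343}\right) + \frac{84494}{366683} = \frac{3314650051}{84537411651} + \frac{84494}{366683} = \frac{8358329884690427}{30998431716423633}$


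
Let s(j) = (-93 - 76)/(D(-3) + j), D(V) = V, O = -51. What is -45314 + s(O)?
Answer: -2446787/54 ≈ -45311.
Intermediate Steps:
s(j) = -169/(-3 + j) (s(j) = (-93 - 76)/(-3 + j) = -169/(-3 + j))
-45314 + s(O) = -45314 - 169/(-3 - 51) = -45314 - 169/(-54) = -45314 - 169*(-1/54) = -45314 + 169/54 = -2446787/54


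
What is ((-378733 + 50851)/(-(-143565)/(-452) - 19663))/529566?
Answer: 24700444/797106361901 ≈ 3.0988e-5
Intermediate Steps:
((-378733 + 50851)/(-(-143565)/(-452) - 19663))/529566 = -327882/(-(-143565)*(-1)/452 - 19663)*(1/529566) = -327882/(-255*563/452 - 19663)*(1/529566) = -327882/(-143565/452 - 19663)*(1/529566) = -327882/(-9031241/452)*(1/529566) = -327882*(-452/9031241)*(1/529566) = (148202664/9031241)*(1/529566) = 24700444/797106361901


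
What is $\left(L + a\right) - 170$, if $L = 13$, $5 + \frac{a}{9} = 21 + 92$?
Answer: $815$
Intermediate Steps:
$a = 972$ ($a = -45 + 9 \left(21 + 92\right) = -45 + 9 \cdot 113 = -45 + 1017 = 972$)
$\left(L + a\right) - 170 = \left(13 + 972\right) - 170 = 985 - 170 = 815$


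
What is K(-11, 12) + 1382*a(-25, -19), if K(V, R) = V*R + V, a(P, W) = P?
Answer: -34693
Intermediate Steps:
K(V, R) = V + R*V (K(V, R) = R*V + V = V + R*V)
K(-11, 12) + 1382*a(-25, -19) = -11*(1 + 12) + 1382*(-25) = -11*13 - 34550 = -143 - 34550 = -34693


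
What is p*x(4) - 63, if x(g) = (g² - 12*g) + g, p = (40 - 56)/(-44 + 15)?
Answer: -2275/29 ≈ -78.448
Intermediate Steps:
p = 16/29 (p = -16/(-29) = -16*(-1/29) = 16/29 ≈ 0.55172)
x(g) = g² - 11*g
p*x(4) - 63 = 16*(4*(-11 + 4))/29 - 63 = 16*(4*(-7))/29 - 63 = (16/29)*(-28) - 63 = -448/29 - 63 = -2275/29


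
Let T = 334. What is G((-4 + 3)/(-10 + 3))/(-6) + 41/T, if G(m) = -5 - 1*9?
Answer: 2461/1002 ≈ 2.4561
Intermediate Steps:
G(m) = -14 (G(m) = -5 - 9 = -14)
G((-4 + 3)/(-10 + 3))/(-6) + 41/T = -14/(-6) + 41/334 = -14*(-⅙) + 41*(1/334) = 7/3 + 41/334 = 2461/1002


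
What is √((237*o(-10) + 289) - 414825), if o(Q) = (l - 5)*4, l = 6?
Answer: 2*I*√103397 ≈ 643.11*I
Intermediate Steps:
o(Q) = 4 (o(Q) = (6 - 5)*4 = 1*4 = 4)
√((237*o(-10) + 289) - 414825) = √((237*4 + 289) - 414825) = √((948 + 289) - 414825) = √(1237 - 414825) = √(-413588) = 2*I*√103397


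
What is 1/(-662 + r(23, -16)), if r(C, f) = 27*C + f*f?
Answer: 1/215 ≈ 0.0046512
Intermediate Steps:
r(C, f) = f² + 27*C (r(C, f) = 27*C + f² = f² + 27*C)
1/(-662 + r(23, -16)) = 1/(-662 + ((-16)² + 27*23)) = 1/(-662 + (256 + 621)) = 1/(-662 + 877) = 1/215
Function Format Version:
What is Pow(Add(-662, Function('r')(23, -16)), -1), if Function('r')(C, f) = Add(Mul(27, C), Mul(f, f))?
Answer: Rational(1, 215) ≈ 0.0046512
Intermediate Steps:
Function('r')(C, f) = Add(Pow(f, 2), Mul(27, C)) (Function('r')(C, f) = Add(Mul(27, C), Pow(f, 2)) = Add(Pow(f, 2), Mul(27, C)))
Pow(Add(-662, Function('r')(23, -16)), -1) = Pow(Add(-662, Add(Pow(-16, 2), Mul(27, 23))), -1) = Pow(Add(-662, Add(256, 621)), -1) = Pow(Add(-662, 877), -1) = Pow(215, -1) = Rational(1, 215)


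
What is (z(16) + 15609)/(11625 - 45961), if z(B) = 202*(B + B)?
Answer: -22073/34336 ≈ -0.64285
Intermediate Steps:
z(B) = 404*B (z(B) = 202*(2*B) = 404*B)
(z(16) + 15609)/(11625 - 45961) = (404*16 + 15609)/(11625 - 45961) = (6464 + 15609)/(-34336) = 22073*(-1/34336) = -22073/34336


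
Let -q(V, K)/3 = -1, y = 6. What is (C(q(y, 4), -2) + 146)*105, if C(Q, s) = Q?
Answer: 15645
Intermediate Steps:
q(V, K) = 3 (q(V, K) = -3*(-1) = 3)
(C(q(y, 4), -2) + 146)*105 = (3 + 146)*105 = 149*105 = 15645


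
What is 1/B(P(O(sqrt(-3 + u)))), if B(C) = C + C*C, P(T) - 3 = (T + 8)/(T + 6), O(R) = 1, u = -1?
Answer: 49/1110 ≈ 0.044144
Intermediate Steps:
P(T) = 3 + (8 + T)/(6 + T) (P(T) = 3 + (T + 8)/(T + 6) = 3 + (8 + T)/(6 + T))
B(C) = C + C**2
1/B(P(O(sqrt(-3 + u)))) = 1/((2*(13 + 2*1)/(6 + 1))*(1 + 2*(13 + 2*1)/(6 + 1))) = 1/((2*(13 + 2)/7)*(1 + 2*(13 + 2)/7)) = 1/((2*(1/7)*15)*(1 + 2*(1/7)*15)) = 1/(30*(1 + 30/7)/7) = 1/((30/7)*(37/7)) = 1/(1110/49) = 49/1110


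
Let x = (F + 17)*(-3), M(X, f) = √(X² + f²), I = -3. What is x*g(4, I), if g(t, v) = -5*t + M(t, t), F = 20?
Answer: 2220 - 444*√2 ≈ 1592.1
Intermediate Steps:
g(t, v) = -5*t + √2*√(t²) (g(t, v) = -5*t + √(t² + t²) = -5*t + √(2*t²) = -5*t + √2*√(t²))
x = -111 (x = (20 + 17)*(-3) = 37*(-3) = -111)
x*g(4, I) = -111*(-5*4 + √2*√(4²)) = -111*(-20 + √2*√16) = -111*(-20 + √2*4) = -111*(-20 + 4*√2) = 2220 - 444*√2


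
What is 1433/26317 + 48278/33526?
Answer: 659287442/441151871 ≈ 1.4945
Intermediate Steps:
1433/26317 + 48278/33526 = 1433*(1/26317) + 48278*(1/33526) = 1433/26317 + 24139/16763 = 659287442/441151871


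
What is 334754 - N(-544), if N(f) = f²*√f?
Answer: 334754 - 1183744*I*√34 ≈ 3.3475e+5 - 6.9024e+6*I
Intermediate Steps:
N(f) = f^(5/2)
334754 - N(-544) = 334754 - (-544)^(5/2) = 334754 - 1183744*I*√34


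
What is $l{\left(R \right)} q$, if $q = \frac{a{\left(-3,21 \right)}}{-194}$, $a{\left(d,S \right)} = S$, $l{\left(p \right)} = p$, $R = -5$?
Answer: $\frac{105}{194} \approx 0.54124$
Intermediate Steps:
$q = - \frac{21}{194}$ ($q = \frac{21}{-194} = 21 \left(- \frac{1}{194}\right) = - \frac{21}{194} \approx -0.10825$)
$l{\left(R \right)} q = \left(-5\right) \left(- \frac{21}{194}\right) = \frac{105}{194}$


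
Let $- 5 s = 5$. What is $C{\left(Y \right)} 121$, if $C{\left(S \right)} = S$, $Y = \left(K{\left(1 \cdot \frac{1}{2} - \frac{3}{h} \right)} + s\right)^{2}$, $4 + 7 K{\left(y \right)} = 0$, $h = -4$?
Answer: $\frac{14641}{49} \approx 298.8$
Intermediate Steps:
$s = -1$ ($s = \left(- \frac{1}{5}\right) 5 = -1$)
$K{\left(y \right)} = - \frac{4}{7}$ ($K{\left(y \right)} = - \frac{4}{7} + \frac{1}{7} \cdot 0 = - \frac{4}{7} + 0 = - \frac{4}{7}$)
$Y = \frac{121}{49}$ ($Y = \left(- \frac{4}{7} - 1\right)^{2} = \left(- \frac{11}{7}\right)^{2} = \frac{121}{49} \approx 2.4694$)
$C{\left(Y \right)} 121 = \frac{121}{49} \cdot 121 = \frac{14641}{49}$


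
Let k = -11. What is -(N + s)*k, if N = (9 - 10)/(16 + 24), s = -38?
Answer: -16731/40 ≈ -418.27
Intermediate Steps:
N = -1/40 ≈ -0.025000
-(N + s)*k = -(-1/40 - 38)*(-11) = -(-1521)*(-11)/40 = -1*16731/40 = -16731/40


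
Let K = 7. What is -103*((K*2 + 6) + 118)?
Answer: -14214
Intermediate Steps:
-103*((K*2 + 6) + 118) = -103*((7*2 + 6) + 118) = -103*((14 + 6) + 118) = -103*(20 + 118) = -103*138 = -14214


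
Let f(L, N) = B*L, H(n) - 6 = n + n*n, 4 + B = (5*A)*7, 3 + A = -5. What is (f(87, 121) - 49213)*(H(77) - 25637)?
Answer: 1450699625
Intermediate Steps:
A = -8 (A = -3 - 5 = -8)
B = -284 (B = -4 + (5*(-8))*7 = -4 - 40*7 = -4 - 280 = -284)
H(n) = 6 + n + n² (H(n) = 6 + (n + n*n) = 6 + (n + n²) = 6 + n + n²)
f(L, N) = -284*L
(f(87, 121) - 49213)*(H(77) - 25637) = (-284*87 - 49213)*((6 + 77 + 77²) - 25637) = (-24708 - 49213)*((6 + 77 + 5929) - 25637) = -73921*(6012 - 25637) = -73921*(-19625) = 1450699625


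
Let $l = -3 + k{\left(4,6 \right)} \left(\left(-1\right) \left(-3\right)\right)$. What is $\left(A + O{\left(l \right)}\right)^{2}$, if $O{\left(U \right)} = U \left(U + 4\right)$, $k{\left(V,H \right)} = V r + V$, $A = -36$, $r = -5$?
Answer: $5574321$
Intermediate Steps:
$k{\left(V,H \right)} = - 4 V$ ($k{\left(V,H \right)} = V \left(-5\right) + V = - 5 V + V = - 4 V$)
$l = -51$ ($l = -3 + \left(-4\right) 4 \left(\left(-1\right) \left(-3\right)\right) = -3 - 48 = -51$)
$O{\left(U \right)} = U \left(4 + U\right)$
$\left(A + O{\left(l \right)}\right)^{2} = \left(-36 - 51 \left(4 - 51\right)\right)^{2} = \left(-36 - -2397\right)^{2} = \left(-36 + 2397\right)^{2} = 2361^{2} = 5574321$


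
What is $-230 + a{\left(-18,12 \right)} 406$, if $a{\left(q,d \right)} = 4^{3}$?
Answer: $25754$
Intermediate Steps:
$a{\left(q,d \right)} = 64$
$-230 + a{\left(-18,12 \right)} 406 = -230 + 64 \cdot 406 = -230 + 25984 = 25754$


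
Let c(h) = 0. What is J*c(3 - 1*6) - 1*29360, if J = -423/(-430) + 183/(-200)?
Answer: -29360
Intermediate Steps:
J = 591/8600 (J = -423*(-1/430) + 183*(-1/200) = 423/430 - 183/200 = 591/8600 ≈ 0.068721)
J*c(3 - 1*6) - 1*29360 = (591/8600)*0 - 1*29360 = 0 - 29360 = -29360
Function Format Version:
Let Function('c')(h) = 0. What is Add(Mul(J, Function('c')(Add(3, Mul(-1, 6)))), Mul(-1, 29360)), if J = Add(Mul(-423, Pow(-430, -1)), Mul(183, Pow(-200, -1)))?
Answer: -29360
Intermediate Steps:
J = Rational(591, 8600) (J = Add(Mul(-423, Rational(-1, 430)), Mul(183, Rational(-1, 200))) = Add(Rational(423, 430), Rational(-183, 200)) = Rational(591, 8600) ≈ 0.068721)
Add(Mul(J, Function('c')(Add(3, Mul(-1, 6)))), Mul(-1, 29360)) = Add(Mul(Rational(591, 8600), 0), Mul(-1, 29360)) = Add(0, -29360) = -29360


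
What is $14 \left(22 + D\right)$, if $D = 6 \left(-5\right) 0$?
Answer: $308$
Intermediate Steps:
$D = 0$ ($D = \left(-30\right) 0 = 0$)
$14 \left(22 + D\right) = 14 \left(22 + 0\right) = 14 \cdot 22 = 308$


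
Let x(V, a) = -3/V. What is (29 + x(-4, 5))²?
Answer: 14161/16 ≈ 885.06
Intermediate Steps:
(29 + x(-4, 5))² = (29 - 3/(-4))² = (29 - 3*(-¼))² = (29 + ¾)² = (119/4)² = 14161/16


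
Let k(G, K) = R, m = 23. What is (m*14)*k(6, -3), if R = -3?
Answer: -966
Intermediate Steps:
k(G, K) = -3
(m*14)*k(6, -3) = (23*14)*(-3) = 322*(-3) = -966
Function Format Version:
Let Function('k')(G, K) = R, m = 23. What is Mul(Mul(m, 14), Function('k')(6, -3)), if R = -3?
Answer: -966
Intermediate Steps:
Function('k')(G, K) = -3
Mul(Mul(m, 14), Function('k')(6, -3)) = Mul(Mul(23, 14), -3) = Mul(322, -3) = -966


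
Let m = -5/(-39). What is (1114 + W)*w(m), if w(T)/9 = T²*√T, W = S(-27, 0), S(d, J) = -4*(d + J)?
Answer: 2350*√195/507 ≈ 64.726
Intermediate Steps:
S(d, J) = -4*J - 4*d (S(d, J) = -4*(J + d) = -4*J - 4*d)
m = 5/39 (m = -5*(-1/39) = 5/39 ≈ 0.12821)
W = 108 (W = -4*0 - 4*(-27) = 0 + 108 = 108)
w(T) = 9*T^(5/2) (w(T) = 9*(T²*√T) = 9*T^(5/2))
(1114 + W)*w(m) = (1114 + 108)*(9*(5/39)^(5/2)) = 1222*(9*(25*√195/59319)) = 1222*(25*√195/6591) = 2350*√195/507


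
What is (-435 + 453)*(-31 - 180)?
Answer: -3798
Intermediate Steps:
(-435 + 453)*(-31 - 180) = 18*(-211) = -3798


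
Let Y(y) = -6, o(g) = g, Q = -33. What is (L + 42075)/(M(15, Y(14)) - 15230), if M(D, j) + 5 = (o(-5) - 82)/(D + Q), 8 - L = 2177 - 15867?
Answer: -334638/91381 ≈ -3.6620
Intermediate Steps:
L = 13698 (L = 8 - (2177 - 15867) = 8 - 1*(-13690) = 8 + 13690 = 13698)
M(D, j) = -5 - 87/(-33 + D) (M(D, j) = -5 + (-5 - 82)/(D - 33) = -5 - 87/(-33 + D))
(L + 42075)/(M(15, Y(14)) - 15230) = (13698 + 42075)/((78 - 5*15)/(-33 + 15) - 15230) = 55773/((78 - 75)/(-18) - 15230) = 55773/(-1/18*3 - 15230) = 55773/(-⅙ - 15230) = 55773/(-91381/6) = 55773*(-6/91381) = -334638/91381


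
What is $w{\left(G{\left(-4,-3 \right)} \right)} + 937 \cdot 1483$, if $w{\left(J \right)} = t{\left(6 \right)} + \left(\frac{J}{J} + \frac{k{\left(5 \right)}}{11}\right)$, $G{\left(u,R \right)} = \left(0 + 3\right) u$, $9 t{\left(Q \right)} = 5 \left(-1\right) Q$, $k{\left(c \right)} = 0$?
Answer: $\frac{4168706}{3} \approx 1.3896 \cdot 10^{6}$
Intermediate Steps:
$t{\left(Q \right)} = - \frac{5 Q}{9}$ ($t{\left(Q \right)} = \frac{5 \left(-1\right) Q}{9} = \frac{\left(-5\right) Q}{9} = - \frac{5 Q}{9}$)
$G{\left(u,R \right)} = 3 u$
$w{\left(J \right)} = - \frac{7}{3}$ ($w{\left(J \right)} = \left(- \frac{5}{9}\right) 6 + \left(\frac{J}{J} + \frac{0}{11}\right) = - \frac{10}{3} + \left(1 + 0 \cdot \frac{1}{11}\right) = - \frac{10}{3} + \left(1 + 0\right) = - \frac{10}{3} + 1 = - \frac{7}{3}$)
$w{\left(G{\left(-4,-3 \right)} \right)} + 937 \cdot 1483 = - \frac{7}{3} + 937 \cdot 1483 = - \frac{7}{3} + 1389571 = \frac{4168706}{3}$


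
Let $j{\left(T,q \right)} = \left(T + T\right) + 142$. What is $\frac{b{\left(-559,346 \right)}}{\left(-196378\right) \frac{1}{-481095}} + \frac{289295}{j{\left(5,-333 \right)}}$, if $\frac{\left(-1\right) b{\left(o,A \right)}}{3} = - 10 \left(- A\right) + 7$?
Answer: $- \frac{351888464465}{14924728} \approx -23578.0$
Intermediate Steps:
$j{\left(T,q \right)} = 142 + 2 T$ ($j{\left(T,q \right)} = 2 T + 142 = 142 + 2 T$)
$b{\left(o,A \right)} = -21 - 30 A$ ($b{\left(o,A \right)} = - 3 \left(- 10 \left(- A\right) + 7\right) = - 3 \left(10 A + 7\right) = - 3 \left(7 + 10 A\right) = -21 - 30 A$)
$\frac{b{\left(-559,346 \right)}}{\left(-196378\right) \frac{1}{-481095}} + \frac{289295}{j{\left(5,-333 \right)}} = \frac{-21 - 10380}{\left(-196378\right) \frac{1}{-481095}} + \frac{289295}{142 + 2 \cdot 5} = \frac{-21 - 10380}{\left(-196378\right) \left(- \frac{1}{481095}\right)} + \frac{289295}{142 + 10} = - \frac{10401}{\frac{196378}{481095}} + \frac{289295}{152} = \left(-10401\right) \frac{481095}{196378} + 289295 \cdot \frac{1}{152} = - \frac{5003869095}{196378} + \frac{289295}{152} = - \frac{351888464465}{14924728}$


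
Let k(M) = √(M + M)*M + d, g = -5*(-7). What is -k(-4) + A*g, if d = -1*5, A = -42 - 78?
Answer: -4195 + 8*I*√2 ≈ -4195.0 + 11.314*I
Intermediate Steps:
A = -120
g = 35
d = -5
k(M) = -5 + √2*M^(3/2) (k(M) = √(M + M)*M - 5 = √(2*M)*M - 5 = (√2*√M)*M - 5 = √2*M^(3/2) - 5 = -5 + √2*M^(3/2))
-k(-4) + A*g = -(-5 + √2*(-4)^(3/2)) - 120*35 = -(-5 + √2*(-8*I)) - 4200 = -(-5 - 8*I*√2) - 4200 = (5 + 8*I*√2) - 4200 = -4195 + 8*I*√2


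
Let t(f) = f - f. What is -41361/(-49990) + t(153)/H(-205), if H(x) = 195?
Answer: 41361/49990 ≈ 0.82738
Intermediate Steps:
t(f) = 0
-41361/(-49990) + t(153)/H(-205) = -41361/(-49990) + 0/195 = -41361*(-1/49990) + 0*(1/195) = 41361/49990 + 0 = 41361/49990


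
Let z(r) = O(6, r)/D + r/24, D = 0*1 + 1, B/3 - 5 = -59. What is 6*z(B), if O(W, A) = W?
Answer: -9/2 ≈ -4.5000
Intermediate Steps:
B = -162 (B = 15 + 3*(-59) = 15 - 177 = -162)
D = 1 (D = 0 + 1 = 1)
z(r) = 6 + r/24 (z(r) = 6/1 + r/24 = 6*1 + r*(1/24) = 6 + r/24)
6*z(B) = 6*(6 + (1/24)*(-162)) = 6*(6 - 27/4) = 6*(-¾) = -9/2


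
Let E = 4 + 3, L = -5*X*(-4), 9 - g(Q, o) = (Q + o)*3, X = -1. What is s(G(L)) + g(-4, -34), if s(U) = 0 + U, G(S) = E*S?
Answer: -17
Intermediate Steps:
g(Q, o) = 9 - 3*Q - 3*o (g(Q, o) = 9 - (Q + o)*3 = 9 - (3*Q + 3*o) = 9 + (-3*Q - 3*o) = 9 - 3*Q - 3*o)
L = -20 (L = -5*(-1)*(-4) = 5*(-4) = -20)
E = 7
G(S) = 7*S
s(U) = U
s(G(L)) + g(-4, -34) = 7*(-20) + (9 - 3*(-4) - 3*(-34)) = -140 + (9 + 12 + 102) = -140 + 123 = -17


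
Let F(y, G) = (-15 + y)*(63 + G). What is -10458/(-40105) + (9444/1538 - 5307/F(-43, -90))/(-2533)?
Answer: 365148678853/1406152927530 ≈ 0.25968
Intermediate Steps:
-10458/(-40105) + (9444/1538 - 5307/F(-43, -90))/(-2533) = -10458/(-40105) + (9444/1538 - 5307/(-945 - 15*(-90) + 63*(-43) - 90*(-43)))/(-2533) = -10458*(-1/40105) + (9444*(1/1538) - 5307/(-945 + 1350 - 2709 + 3870))*(-1/2533) = 10458/40105 + (4722/769 - 5307/1566)*(-1/2533) = 10458/40105 + (4722/769 - 5307*1/1566)*(-1/2533) = 10458/40105 + (4722/769 - 61/18)*(-1/2533) = 10458/40105 + (38087/13842)*(-1/2533) = 10458/40105 - 38087/35061786 = 365148678853/1406152927530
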